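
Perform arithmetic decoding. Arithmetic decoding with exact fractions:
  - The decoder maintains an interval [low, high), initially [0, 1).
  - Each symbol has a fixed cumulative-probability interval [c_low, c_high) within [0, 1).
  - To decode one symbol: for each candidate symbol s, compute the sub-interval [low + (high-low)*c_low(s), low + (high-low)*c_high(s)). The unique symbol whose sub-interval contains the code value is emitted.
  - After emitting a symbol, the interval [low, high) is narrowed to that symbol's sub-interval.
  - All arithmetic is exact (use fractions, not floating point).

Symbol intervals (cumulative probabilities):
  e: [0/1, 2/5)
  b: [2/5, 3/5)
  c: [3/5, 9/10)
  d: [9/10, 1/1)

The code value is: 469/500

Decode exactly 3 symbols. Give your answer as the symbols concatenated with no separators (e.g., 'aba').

Step 1: interval [0/1, 1/1), width = 1/1 - 0/1 = 1/1
  'e': [0/1 + 1/1*0/1, 0/1 + 1/1*2/5) = [0/1, 2/5)
  'b': [0/1 + 1/1*2/5, 0/1 + 1/1*3/5) = [2/5, 3/5)
  'c': [0/1 + 1/1*3/5, 0/1 + 1/1*9/10) = [3/5, 9/10)
  'd': [0/1 + 1/1*9/10, 0/1 + 1/1*1/1) = [9/10, 1/1) <- contains code 469/500
  emit 'd', narrow to [9/10, 1/1)
Step 2: interval [9/10, 1/1), width = 1/1 - 9/10 = 1/10
  'e': [9/10 + 1/10*0/1, 9/10 + 1/10*2/5) = [9/10, 47/50) <- contains code 469/500
  'b': [9/10 + 1/10*2/5, 9/10 + 1/10*3/5) = [47/50, 24/25)
  'c': [9/10 + 1/10*3/5, 9/10 + 1/10*9/10) = [24/25, 99/100)
  'd': [9/10 + 1/10*9/10, 9/10 + 1/10*1/1) = [99/100, 1/1)
  emit 'e', narrow to [9/10, 47/50)
Step 3: interval [9/10, 47/50), width = 47/50 - 9/10 = 1/25
  'e': [9/10 + 1/25*0/1, 9/10 + 1/25*2/5) = [9/10, 229/250)
  'b': [9/10 + 1/25*2/5, 9/10 + 1/25*3/5) = [229/250, 231/250)
  'c': [9/10 + 1/25*3/5, 9/10 + 1/25*9/10) = [231/250, 117/125)
  'd': [9/10 + 1/25*9/10, 9/10 + 1/25*1/1) = [117/125, 47/50) <- contains code 469/500
  emit 'd', narrow to [117/125, 47/50)

Answer: ded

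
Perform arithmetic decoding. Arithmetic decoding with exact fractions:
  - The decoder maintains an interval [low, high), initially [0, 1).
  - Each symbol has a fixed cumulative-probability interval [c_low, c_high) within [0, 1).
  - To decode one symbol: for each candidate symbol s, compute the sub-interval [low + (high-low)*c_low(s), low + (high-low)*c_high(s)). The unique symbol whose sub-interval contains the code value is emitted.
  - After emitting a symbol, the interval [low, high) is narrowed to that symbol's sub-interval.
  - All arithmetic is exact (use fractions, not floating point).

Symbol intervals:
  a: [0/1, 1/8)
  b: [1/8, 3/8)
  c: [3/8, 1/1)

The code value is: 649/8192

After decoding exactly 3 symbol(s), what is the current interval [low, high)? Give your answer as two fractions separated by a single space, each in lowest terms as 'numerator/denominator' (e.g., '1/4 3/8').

Step 1: interval [0/1, 1/1), width = 1/1 - 0/1 = 1/1
  'a': [0/1 + 1/1*0/1, 0/1 + 1/1*1/8) = [0/1, 1/8) <- contains code 649/8192
  'b': [0/1 + 1/1*1/8, 0/1 + 1/1*3/8) = [1/8, 3/8)
  'c': [0/1 + 1/1*3/8, 0/1 + 1/1*1/1) = [3/8, 1/1)
  emit 'a', narrow to [0/1, 1/8)
Step 2: interval [0/1, 1/8), width = 1/8 - 0/1 = 1/8
  'a': [0/1 + 1/8*0/1, 0/1 + 1/8*1/8) = [0/1, 1/64)
  'b': [0/1 + 1/8*1/8, 0/1 + 1/8*3/8) = [1/64, 3/64)
  'c': [0/1 + 1/8*3/8, 0/1 + 1/8*1/1) = [3/64, 1/8) <- contains code 649/8192
  emit 'c', narrow to [3/64, 1/8)
Step 3: interval [3/64, 1/8), width = 1/8 - 3/64 = 5/64
  'a': [3/64 + 5/64*0/1, 3/64 + 5/64*1/8) = [3/64, 29/512)
  'b': [3/64 + 5/64*1/8, 3/64 + 5/64*3/8) = [29/512, 39/512)
  'c': [3/64 + 5/64*3/8, 3/64 + 5/64*1/1) = [39/512, 1/8) <- contains code 649/8192
  emit 'c', narrow to [39/512, 1/8)

Answer: 39/512 1/8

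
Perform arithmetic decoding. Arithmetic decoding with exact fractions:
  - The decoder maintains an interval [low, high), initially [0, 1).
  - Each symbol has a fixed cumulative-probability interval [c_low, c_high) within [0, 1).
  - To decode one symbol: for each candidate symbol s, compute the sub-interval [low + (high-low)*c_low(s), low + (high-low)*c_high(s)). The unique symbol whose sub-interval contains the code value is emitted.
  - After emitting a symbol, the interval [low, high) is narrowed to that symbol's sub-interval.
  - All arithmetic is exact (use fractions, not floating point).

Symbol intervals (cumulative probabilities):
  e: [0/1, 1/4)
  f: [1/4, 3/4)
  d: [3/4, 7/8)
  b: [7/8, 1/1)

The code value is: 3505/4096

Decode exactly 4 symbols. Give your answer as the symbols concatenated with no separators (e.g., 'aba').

Answer: ddde

Derivation:
Step 1: interval [0/1, 1/1), width = 1/1 - 0/1 = 1/1
  'e': [0/1 + 1/1*0/1, 0/1 + 1/1*1/4) = [0/1, 1/4)
  'f': [0/1 + 1/1*1/4, 0/1 + 1/1*3/4) = [1/4, 3/4)
  'd': [0/1 + 1/1*3/4, 0/1 + 1/1*7/8) = [3/4, 7/8) <- contains code 3505/4096
  'b': [0/1 + 1/1*7/8, 0/1 + 1/1*1/1) = [7/8, 1/1)
  emit 'd', narrow to [3/4, 7/8)
Step 2: interval [3/4, 7/8), width = 7/8 - 3/4 = 1/8
  'e': [3/4 + 1/8*0/1, 3/4 + 1/8*1/4) = [3/4, 25/32)
  'f': [3/4 + 1/8*1/4, 3/4 + 1/8*3/4) = [25/32, 27/32)
  'd': [3/4 + 1/8*3/4, 3/4 + 1/8*7/8) = [27/32, 55/64) <- contains code 3505/4096
  'b': [3/4 + 1/8*7/8, 3/4 + 1/8*1/1) = [55/64, 7/8)
  emit 'd', narrow to [27/32, 55/64)
Step 3: interval [27/32, 55/64), width = 55/64 - 27/32 = 1/64
  'e': [27/32 + 1/64*0/1, 27/32 + 1/64*1/4) = [27/32, 217/256)
  'f': [27/32 + 1/64*1/4, 27/32 + 1/64*3/4) = [217/256, 219/256)
  'd': [27/32 + 1/64*3/4, 27/32 + 1/64*7/8) = [219/256, 439/512) <- contains code 3505/4096
  'b': [27/32 + 1/64*7/8, 27/32 + 1/64*1/1) = [439/512, 55/64)
  emit 'd', narrow to [219/256, 439/512)
Step 4: interval [219/256, 439/512), width = 439/512 - 219/256 = 1/512
  'e': [219/256 + 1/512*0/1, 219/256 + 1/512*1/4) = [219/256, 1753/2048) <- contains code 3505/4096
  'f': [219/256 + 1/512*1/4, 219/256 + 1/512*3/4) = [1753/2048, 1755/2048)
  'd': [219/256 + 1/512*3/4, 219/256 + 1/512*7/8) = [1755/2048, 3511/4096)
  'b': [219/256 + 1/512*7/8, 219/256 + 1/512*1/1) = [3511/4096, 439/512)
  emit 'e', narrow to [219/256, 1753/2048)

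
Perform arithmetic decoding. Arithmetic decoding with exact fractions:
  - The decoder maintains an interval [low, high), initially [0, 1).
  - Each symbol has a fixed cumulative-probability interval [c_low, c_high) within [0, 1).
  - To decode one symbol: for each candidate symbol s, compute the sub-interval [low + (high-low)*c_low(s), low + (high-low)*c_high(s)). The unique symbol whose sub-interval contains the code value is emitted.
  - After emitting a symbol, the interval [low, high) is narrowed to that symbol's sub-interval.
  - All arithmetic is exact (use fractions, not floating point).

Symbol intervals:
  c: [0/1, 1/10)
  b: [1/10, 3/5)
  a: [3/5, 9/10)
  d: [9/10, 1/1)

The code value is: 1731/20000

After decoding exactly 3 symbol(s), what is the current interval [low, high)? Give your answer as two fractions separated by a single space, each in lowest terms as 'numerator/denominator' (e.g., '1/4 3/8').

Step 1: interval [0/1, 1/1), width = 1/1 - 0/1 = 1/1
  'c': [0/1 + 1/1*0/1, 0/1 + 1/1*1/10) = [0/1, 1/10) <- contains code 1731/20000
  'b': [0/1 + 1/1*1/10, 0/1 + 1/1*3/5) = [1/10, 3/5)
  'a': [0/1 + 1/1*3/5, 0/1 + 1/1*9/10) = [3/5, 9/10)
  'd': [0/1 + 1/1*9/10, 0/1 + 1/1*1/1) = [9/10, 1/1)
  emit 'c', narrow to [0/1, 1/10)
Step 2: interval [0/1, 1/10), width = 1/10 - 0/1 = 1/10
  'c': [0/1 + 1/10*0/1, 0/1 + 1/10*1/10) = [0/1, 1/100)
  'b': [0/1 + 1/10*1/10, 0/1 + 1/10*3/5) = [1/100, 3/50)
  'a': [0/1 + 1/10*3/5, 0/1 + 1/10*9/10) = [3/50, 9/100) <- contains code 1731/20000
  'd': [0/1 + 1/10*9/10, 0/1 + 1/10*1/1) = [9/100, 1/10)
  emit 'a', narrow to [3/50, 9/100)
Step 3: interval [3/50, 9/100), width = 9/100 - 3/50 = 3/100
  'c': [3/50 + 3/100*0/1, 3/50 + 3/100*1/10) = [3/50, 63/1000)
  'b': [3/50 + 3/100*1/10, 3/50 + 3/100*3/5) = [63/1000, 39/500)
  'a': [3/50 + 3/100*3/5, 3/50 + 3/100*9/10) = [39/500, 87/1000) <- contains code 1731/20000
  'd': [3/50 + 3/100*9/10, 3/50 + 3/100*1/1) = [87/1000, 9/100)
  emit 'a', narrow to [39/500, 87/1000)

Answer: 39/500 87/1000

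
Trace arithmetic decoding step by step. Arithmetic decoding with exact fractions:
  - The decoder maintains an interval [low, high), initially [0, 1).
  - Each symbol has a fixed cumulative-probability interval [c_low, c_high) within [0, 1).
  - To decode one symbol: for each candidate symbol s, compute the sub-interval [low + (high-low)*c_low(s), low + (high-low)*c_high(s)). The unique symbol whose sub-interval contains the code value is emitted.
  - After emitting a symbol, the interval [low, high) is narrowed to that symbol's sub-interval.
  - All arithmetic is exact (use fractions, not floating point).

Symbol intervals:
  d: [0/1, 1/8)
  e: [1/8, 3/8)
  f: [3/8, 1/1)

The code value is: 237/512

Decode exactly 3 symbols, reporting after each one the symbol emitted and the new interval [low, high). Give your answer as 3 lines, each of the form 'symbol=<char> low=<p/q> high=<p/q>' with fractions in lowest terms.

Answer: symbol=f low=3/8 high=1/1
symbol=e low=29/64 high=39/64
symbol=d low=29/64 high=121/256

Derivation:
Step 1: interval [0/1, 1/1), width = 1/1 - 0/1 = 1/1
  'd': [0/1 + 1/1*0/1, 0/1 + 1/1*1/8) = [0/1, 1/8)
  'e': [0/1 + 1/1*1/8, 0/1 + 1/1*3/8) = [1/8, 3/8)
  'f': [0/1 + 1/1*3/8, 0/1 + 1/1*1/1) = [3/8, 1/1) <- contains code 237/512
  emit 'f', narrow to [3/8, 1/1)
Step 2: interval [3/8, 1/1), width = 1/1 - 3/8 = 5/8
  'd': [3/8 + 5/8*0/1, 3/8 + 5/8*1/8) = [3/8, 29/64)
  'e': [3/8 + 5/8*1/8, 3/8 + 5/8*3/8) = [29/64, 39/64) <- contains code 237/512
  'f': [3/8 + 5/8*3/8, 3/8 + 5/8*1/1) = [39/64, 1/1)
  emit 'e', narrow to [29/64, 39/64)
Step 3: interval [29/64, 39/64), width = 39/64 - 29/64 = 5/32
  'd': [29/64 + 5/32*0/1, 29/64 + 5/32*1/8) = [29/64, 121/256) <- contains code 237/512
  'e': [29/64 + 5/32*1/8, 29/64 + 5/32*3/8) = [121/256, 131/256)
  'f': [29/64 + 5/32*3/8, 29/64 + 5/32*1/1) = [131/256, 39/64)
  emit 'd', narrow to [29/64, 121/256)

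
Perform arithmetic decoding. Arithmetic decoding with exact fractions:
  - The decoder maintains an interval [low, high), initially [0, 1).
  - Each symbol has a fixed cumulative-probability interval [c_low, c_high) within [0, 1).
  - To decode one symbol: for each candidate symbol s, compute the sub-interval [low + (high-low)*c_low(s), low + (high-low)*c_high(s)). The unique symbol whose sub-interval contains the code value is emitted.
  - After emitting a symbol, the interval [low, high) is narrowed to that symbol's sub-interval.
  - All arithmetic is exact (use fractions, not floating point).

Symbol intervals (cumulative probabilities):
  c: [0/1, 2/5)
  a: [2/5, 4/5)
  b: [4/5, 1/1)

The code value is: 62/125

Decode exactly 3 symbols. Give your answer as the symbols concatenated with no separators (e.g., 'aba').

Answer: aca

Derivation:
Step 1: interval [0/1, 1/1), width = 1/1 - 0/1 = 1/1
  'c': [0/1 + 1/1*0/1, 0/1 + 1/1*2/5) = [0/1, 2/5)
  'a': [0/1 + 1/1*2/5, 0/1 + 1/1*4/5) = [2/5, 4/5) <- contains code 62/125
  'b': [0/1 + 1/1*4/5, 0/1 + 1/1*1/1) = [4/5, 1/1)
  emit 'a', narrow to [2/5, 4/5)
Step 2: interval [2/5, 4/5), width = 4/5 - 2/5 = 2/5
  'c': [2/5 + 2/5*0/1, 2/5 + 2/5*2/5) = [2/5, 14/25) <- contains code 62/125
  'a': [2/5 + 2/5*2/5, 2/5 + 2/5*4/5) = [14/25, 18/25)
  'b': [2/5 + 2/5*4/5, 2/5 + 2/5*1/1) = [18/25, 4/5)
  emit 'c', narrow to [2/5, 14/25)
Step 3: interval [2/5, 14/25), width = 14/25 - 2/5 = 4/25
  'c': [2/5 + 4/25*0/1, 2/5 + 4/25*2/5) = [2/5, 58/125)
  'a': [2/5 + 4/25*2/5, 2/5 + 4/25*4/5) = [58/125, 66/125) <- contains code 62/125
  'b': [2/5 + 4/25*4/5, 2/5 + 4/25*1/1) = [66/125, 14/25)
  emit 'a', narrow to [58/125, 66/125)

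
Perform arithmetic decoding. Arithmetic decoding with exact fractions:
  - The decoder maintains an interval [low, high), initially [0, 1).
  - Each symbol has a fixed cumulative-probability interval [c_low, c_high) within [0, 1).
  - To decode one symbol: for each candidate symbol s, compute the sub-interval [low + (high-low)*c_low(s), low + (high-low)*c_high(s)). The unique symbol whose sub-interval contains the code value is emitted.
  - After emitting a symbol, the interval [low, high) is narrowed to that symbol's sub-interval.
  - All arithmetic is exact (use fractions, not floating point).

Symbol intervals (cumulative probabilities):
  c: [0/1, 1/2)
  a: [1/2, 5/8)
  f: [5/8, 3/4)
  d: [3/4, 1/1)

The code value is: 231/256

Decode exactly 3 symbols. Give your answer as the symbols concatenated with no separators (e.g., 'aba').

Step 1: interval [0/1, 1/1), width = 1/1 - 0/1 = 1/1
  'c': [0/1 + 1/1*0/1, 0/1 + 1/1*1/2) = [0/1, 1/2)
  'a': [0/1 + 1/1*1/2, 0/1 + 1/1*5/8) = [1/2, 5/8)
  'f': [0/1 + 1/1*5/8, 0/1 + 1/1*3/4) = [5/8, 3/4)
  'd': [0/1 + 1/1*3/4, 0/1 + 1/1*1/1) = [3/4, 1/1) <- contains code 231/256
  emit 'd', narrow to [3/4, 1/1)
Step 2: interval [3/4, 1/1), width = 1/1 - 3/4 = 1/4
  'c': [3/4 + 1/4*0/1, 3/4 + 1/4*1/2) = [3/4, 7/8)
  'a': [3/4 + 1/4*1/2, 3/4 + 1/4*5/8) = [7/8, 29/32) <- contains code 231/256
  'f': [3/4 + 1/4*5/8, 3/4 + 1/4*3/4) = [29/32, 15/16)
  'd': [3/4 + 1/4*3/4, 3/4 + 1/4*1/1) = [15/16, 1/1)
  emit 'a', narrow to [7/8, 29/32)
Step 3: interval [7/8, 29/32), width = 29/32 - 7/8 = 1/32
  'c': [7/8 + 1/32*0/1, 7/8 + 1/32*1/2) = [7/8, 57/64)
  'a': [7/8 + 1/32*1/2, 7/8 + 1/32*5/8) = [57/64, 229/256)
  'f': [7/8 + 1/32*5/8, 7/8 + 1/32*3/4) = [229/256, 115/128)
  'd': [7/8 + 1/32*3/4, 7/8 + 1/32*1/1) = [115/128, 29/32) <- contains code 231/256
  emit 'd', narrow to [115/128, 29/32)

Answer: dad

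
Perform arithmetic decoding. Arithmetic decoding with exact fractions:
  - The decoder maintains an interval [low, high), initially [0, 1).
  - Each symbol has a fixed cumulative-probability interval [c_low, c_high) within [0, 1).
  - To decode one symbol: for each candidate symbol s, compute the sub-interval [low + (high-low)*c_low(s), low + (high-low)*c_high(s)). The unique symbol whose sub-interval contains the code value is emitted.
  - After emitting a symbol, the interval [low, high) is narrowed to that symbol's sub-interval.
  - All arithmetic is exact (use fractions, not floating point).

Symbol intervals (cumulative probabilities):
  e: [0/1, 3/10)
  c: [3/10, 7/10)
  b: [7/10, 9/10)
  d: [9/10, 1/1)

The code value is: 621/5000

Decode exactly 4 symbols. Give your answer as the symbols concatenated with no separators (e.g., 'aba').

Answer: eced

Derivation:
Step 1: interval [0/1, 1/1), width = 1/1 - 0/1 = 1/1
  'e': [0/1 + 1/1*0/1, 0/1 + 1/1*3/10) = [0/1, 3/10) <- contains code 621/5000
  'c': [0/1 + 1/1*3/10, 0/1 + 1/1*7/10) = [3/10, 7/10)
  'b': [0/1 + 1/1*7/10, 0/1 + 1/1*9/10) = [7/10, 9/10)
  'd': [0/1 + 1/1*9/10, 0/1 + 1/1*1/1) = [9/10, 1/1)
  emit 'e', narrow to [0/1, 3/10)
Step 2: interval [0/1, 3/10), width = 3/10 - 0/1 = 3/10
  'e': [0/1 + 3/10*0/1, 0/1 + 3/10*3/10) = [0/1, 9/100)
  'c': [0/1 + 3/10*3/10, 0/1 + 3/10*7/10) = [9/100, 21/100) <- contains code 621/5000
  'b': [0/1 + 3/10*7/10, 0/1 + 3/10*9/10) = [21/100, 27/100)
  'd': [0/1 + 3/10*9/10, 0/1 + 3/10*1/1) = [27/100, 3/10)
  emit 'c', narrow to [9/100, 21/100)
Step 3: interval [9/100, 21/100), width = 21/100 - 9/100 = 3/25
  'e': [9/100 + 3/25*0/1, 9/100 + 3/25*3/10) = [9/100, 63/500) <- contains code 621/5000
  'c': [9/100 + 3/25*3/10, 9/100 + 3/25*7/10) = [63/500, 87/500)
  'b': [9/100 + 3/25*7/10, 9/100 + 3/25*9/10) = [87/500, 99/500)
  'd': [9/100 + 3/25*9/10, 9/100 + 3/25*1/1) = [99/500, 21/100)
  emit 'e', narrow to [9/100, 63/500)
Step 4: interval [9/100, 63/500), width = 63/500 - 9/100 = 9/250
  'e': [9/100 + 9/250*0/1, 9/100 + 9/250*3/10) = [9/100, 63/625)
  'c': [9/100 + 9/250*3/10, 9/100 + 9/250*7/10) = [63/625, 72/625)
  'b': [9/100 + 9/250*7/10, 9/100 + 9/250*9/10) = [72/625, 153/1250)
  'd': [9/100 + 9/250*9/10, 9/100 + 9/250*1/1) = [153/1250, 63/500) <- contains code 621/5000
  emit 'd', narrow to [153/1250, 63/500)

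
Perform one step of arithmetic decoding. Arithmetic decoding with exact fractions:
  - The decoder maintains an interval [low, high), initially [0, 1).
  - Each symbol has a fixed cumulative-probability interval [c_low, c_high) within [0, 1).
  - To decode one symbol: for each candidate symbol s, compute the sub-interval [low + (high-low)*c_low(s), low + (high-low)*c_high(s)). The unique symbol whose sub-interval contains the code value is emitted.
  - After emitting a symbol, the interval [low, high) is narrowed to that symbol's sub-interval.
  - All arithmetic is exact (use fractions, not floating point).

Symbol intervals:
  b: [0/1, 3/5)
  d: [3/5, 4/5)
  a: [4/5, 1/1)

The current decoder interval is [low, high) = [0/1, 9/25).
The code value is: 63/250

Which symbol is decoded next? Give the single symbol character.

Interval width = high − low = 9/25 − 0/1 = 9/25
Scaled code = (code − low) / width = (63/250 − 0/1) / 9/25 = 7/10
  b: [0/1, 3/5) 
  d: [3/5, 4/5) ← scaled code falls here ✓
  a: [4/5, 1/1) 

Answer: d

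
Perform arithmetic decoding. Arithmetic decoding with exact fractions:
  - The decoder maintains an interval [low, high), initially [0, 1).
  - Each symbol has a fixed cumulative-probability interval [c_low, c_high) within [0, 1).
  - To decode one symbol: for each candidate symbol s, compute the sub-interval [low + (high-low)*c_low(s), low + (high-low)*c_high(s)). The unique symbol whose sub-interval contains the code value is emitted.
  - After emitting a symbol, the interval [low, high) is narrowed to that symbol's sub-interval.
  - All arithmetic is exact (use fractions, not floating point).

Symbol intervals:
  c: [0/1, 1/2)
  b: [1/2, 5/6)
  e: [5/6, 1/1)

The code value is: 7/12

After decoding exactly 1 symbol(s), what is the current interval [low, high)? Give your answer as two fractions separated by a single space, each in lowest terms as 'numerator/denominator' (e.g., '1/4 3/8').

Answer: 1/2 5/6

Derivation:
Step 1: interval [0/1, 1/1), width = 1/1 - 0/1 = 1/1
  'c': [0/1 + 1/1*0/1, 0/1 + 1/1*1/2) = [0/1, 1/2)
  'b': [0/1 + 1/1*1/2, 0/1 + 1/1*5/6) = [1/2, 5/6) <- contains code 7/12
  'e': [0/1 + 1/1*5/6, 0/1 + 1/1*1/1) = [5/6, 1/1)
  emit 'b', narrow to [1/2, 5/6)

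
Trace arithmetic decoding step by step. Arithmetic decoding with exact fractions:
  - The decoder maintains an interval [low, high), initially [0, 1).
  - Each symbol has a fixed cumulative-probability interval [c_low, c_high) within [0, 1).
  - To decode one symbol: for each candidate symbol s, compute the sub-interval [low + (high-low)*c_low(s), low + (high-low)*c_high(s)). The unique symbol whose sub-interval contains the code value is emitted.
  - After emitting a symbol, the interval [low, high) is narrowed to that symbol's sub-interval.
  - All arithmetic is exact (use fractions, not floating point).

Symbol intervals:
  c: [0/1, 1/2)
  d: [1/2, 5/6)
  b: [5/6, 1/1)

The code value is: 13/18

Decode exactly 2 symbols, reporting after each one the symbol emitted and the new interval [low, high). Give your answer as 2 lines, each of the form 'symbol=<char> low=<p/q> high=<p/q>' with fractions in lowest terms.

Answer: symbol=d low=1/2 high=5/6
symbol=d low=2/3 high=7/9

Derivation:
Step 1: interval [0/1, 1/1), width = 1/1 - 0/1 = 1/1
  'c': [0/1 + 1/1*0/1, 0/1 + 1/1*1/2) = [0/1, 1/2)
  'd': [0/1 + 1/1*1/2, 0/1 + 1/1*5/6) = [1/2, 5/6) <- contains code 13/18
  'b': [0/1 + 1/1*5/6, 0/1 + 1/1*1/1) = [5/6, 1/1)
  emit 'd', narrow to [1/2, 5/6)
Step 2: interval [1/2, 5/6), width = 5/6 - 1/2 = 1/3
  'c': [1/2 + 1/3*0/1, 1/2 + 1/3*1/2) = [1/2, 2/3)
  'd': [1/2 + 1/3*1/2, 1/2 + 1/3*5/6) = [2/3, 7/9) <- contains code 13/18
  'b': [1/2 + 1/3*5/6, 1/2 + 1/3*1/1) = [7/9, 5/6)
  emit 'd', narrow to [2/3, 7/9)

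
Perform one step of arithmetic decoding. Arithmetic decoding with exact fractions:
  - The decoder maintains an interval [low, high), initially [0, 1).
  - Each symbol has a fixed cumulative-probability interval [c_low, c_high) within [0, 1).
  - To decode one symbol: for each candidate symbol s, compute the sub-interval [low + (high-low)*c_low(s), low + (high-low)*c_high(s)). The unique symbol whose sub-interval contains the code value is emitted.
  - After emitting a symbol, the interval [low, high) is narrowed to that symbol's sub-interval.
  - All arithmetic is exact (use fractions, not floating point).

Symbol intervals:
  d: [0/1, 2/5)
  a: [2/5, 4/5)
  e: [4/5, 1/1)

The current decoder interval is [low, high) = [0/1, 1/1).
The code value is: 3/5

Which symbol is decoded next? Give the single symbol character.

Answer: a

Derivation:
Interval width = high − low = 1/1 − 0/1 = 1/1
Scaled code = (code − low) / width = (3/5 − 0/1) / 1/1 = 3/5
  d: [0/1, 2/5) 
  a: [2/5, 4/5) ← scaled code falls here ✓
  e: [4/5, 1/1) 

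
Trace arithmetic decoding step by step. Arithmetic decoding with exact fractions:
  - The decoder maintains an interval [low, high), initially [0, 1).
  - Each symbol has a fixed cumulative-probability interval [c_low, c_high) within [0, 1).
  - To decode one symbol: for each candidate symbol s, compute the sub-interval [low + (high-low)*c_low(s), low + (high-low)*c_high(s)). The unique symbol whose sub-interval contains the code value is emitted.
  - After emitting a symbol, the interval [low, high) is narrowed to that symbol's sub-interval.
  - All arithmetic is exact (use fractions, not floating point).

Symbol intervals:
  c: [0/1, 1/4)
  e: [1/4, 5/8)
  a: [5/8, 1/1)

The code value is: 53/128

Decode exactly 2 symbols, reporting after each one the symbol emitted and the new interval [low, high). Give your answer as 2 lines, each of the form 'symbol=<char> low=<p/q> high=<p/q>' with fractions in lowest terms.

Answer: symbol=e low=1/4 high=5/8
symbol=e low=11/32 high=31/64

Derivation:
Step 1: interval [0/1, 1/1), width = 1/1 - 0/1 = 1/1
  'c': [0/1 + 1/1*0/1, 0/1 + 1/1*1/4) = [0/1, 1/4)
  'e': [0/1 + 1/1*1/4, 0/1 + 1/1*5/8) = [1/4, 5/8) <- contains code 53/128
  'a': [0/1 + 1/1*5/8, 0/1 + 1/1*1/1) = [5/8, 1/1)
  emit 'e', narrow to [1/4, 5/8)
Step 2: interval [1/4, 5/8), width = 5/8 - 1/4 = 3/8
  'c': [1/4 + 3/8*0/1, 1/4 + 3/8*1/4) = [1/4, 11/32)
  'e': [1/4 + 3/8*1/4, 1/4 + 3/8*5/8) = [11/32, 31/64) <- contains code 53/128
  'a': [1/4 + 3/8*5/8, 1/4 + 3/8*1/1) = [31/64, 5/8)
  emit 'e', narrow to [11/32, 31/64)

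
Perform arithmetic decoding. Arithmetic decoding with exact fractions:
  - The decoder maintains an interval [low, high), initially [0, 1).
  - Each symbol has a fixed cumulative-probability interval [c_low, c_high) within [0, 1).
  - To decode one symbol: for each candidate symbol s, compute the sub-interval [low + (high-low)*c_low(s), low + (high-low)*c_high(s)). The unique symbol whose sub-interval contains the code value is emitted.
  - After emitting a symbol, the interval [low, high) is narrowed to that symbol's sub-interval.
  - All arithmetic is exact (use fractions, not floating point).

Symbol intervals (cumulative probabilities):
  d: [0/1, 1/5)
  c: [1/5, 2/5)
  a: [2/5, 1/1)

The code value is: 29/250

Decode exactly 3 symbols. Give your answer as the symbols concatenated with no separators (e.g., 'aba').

Answer: dac

Derivation:
Step 1: interval [0/1, 1/1), width = 1/1 - 0/1 = 1/1
  'd': [0/1 + 1/1*0/1, 0/1 + 1/1*1/5) = [0/1, 1/5) <- contains code 29/250
  'c': [0/1 + 1/1*1/5, 0/1 + 1/1*2/5) = [1/5, 2/5)
  'a': [0/1 + 1/1*2/5, 0/1 + 1/1*1/1) = [2/5, 1/1)
  emit 'd', narrow to [0/1, 1/5)
Step 2: interval [0/1, 1/5), width = 1/5 - 0/1 = 1/5
  'd': [0/1 + 1/5*0/1, 0/1 + 1/5*1/5) = [0/1, 1/25)
  'c': [0/1 + 1/5*1/5, 0/1 + 1/5*2/5) = [1/25, 2/25)
  'a': [0/1 + 1/5*2/5, 0/1 + 1/5*1/1) = [2/25, 1/5) <- contains code 29/250
  emit 'a', narrow to [2/25, 1/5)
Step 3: interval [2/25, 1/5), width = 1/5 - 2/25 = 3/25
  'd': [2/25 + 3/25*0/1, 2/25 + 3/25*1/5) = [2/25, 13/125)
  'c': [2/25 + 3/25*1/5, 2/25 + 3/25*2/5) = [13/125, 16/125) <- contains code 29/250
  'a': [2/25 + 3/25*2/5, 2/25 + 3/25*1/1) = [16/125, 1/5)
  emit 'c', narrow to [13/125, 16/125)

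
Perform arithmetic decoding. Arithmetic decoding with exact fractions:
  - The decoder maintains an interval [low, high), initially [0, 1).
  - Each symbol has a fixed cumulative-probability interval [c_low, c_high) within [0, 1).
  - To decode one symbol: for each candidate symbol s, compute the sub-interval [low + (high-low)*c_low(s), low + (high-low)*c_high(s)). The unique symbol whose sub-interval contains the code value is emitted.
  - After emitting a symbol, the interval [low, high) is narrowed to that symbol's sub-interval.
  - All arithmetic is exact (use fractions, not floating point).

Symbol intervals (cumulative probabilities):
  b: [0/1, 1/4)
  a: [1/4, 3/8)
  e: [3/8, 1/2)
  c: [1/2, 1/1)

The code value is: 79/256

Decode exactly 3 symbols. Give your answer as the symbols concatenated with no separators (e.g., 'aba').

Answer: aec

Derivation:
Step 1: interval [0/1, 1/1), width = 1/1 - 0/1 = 1/1
  'b': [0/1 + 1/1*0/1, 0/1 + 1/1*1/4) = [0/1, 1/4)
  'a': [0/1 + 1/1*1/4, 0/1 + 1/1*3/8) = [1/4, 3/8) <- contains code 79/256
  'e': [0/1 + 1/1*3/8, 0/1 + 1/1*1/2) = [3/8, 1/2)
  'c': [0/1 + 1/1*1/2, 0/1 + 1/1*1/1) = [1/2, 1/1)
  emit 'a', narrow to [1/4, 3/8)
Step 2: interval [1/4, 3/8), width = 3/8 - 1/4 = 1/8
  'b': [1/4 + 1/8*0/1, 1/4 + 1/8*1/4) = [1/4, 9/32)
  'a': [1/4 + 1/8*1/4, 1/4 + 1/8*3/8) = [9/32, 19/64)
  'e': [1/4 + 1/8*3/8, 1/4 + 1/8*1/2) = [19/64, 5/16) <- contains code 79/256
  'c': [1/4 + 1/8*1/2, 1/4 + 1/8*1/1) = [5/16, 3/8)
  emit 'e', narrow to [19/64, 5/16)
Step 3: interval [19/64, 5/16), width = 5/16 - 19/64 = 1/64
  'b': [19/64 + 1/64*0/1, 19/64 + 1/64*1/4) = [19/64, 77/256)
  'a': [19/64 + 1/64*1/4, 19/64 + 1/64*3/8) = [77/256, 155/512)
  'e': [19/64 + 1/64*3/8, 19/64 + 1/64*1/2) = [155/512, 39/128)
  'c': [19/64 + 1/64*1/2, 19/64 + 1/64*1/1) = [39/128, 5/16) <- contains code 79/256
  emit 'c', narrow to [39/128, 5/16)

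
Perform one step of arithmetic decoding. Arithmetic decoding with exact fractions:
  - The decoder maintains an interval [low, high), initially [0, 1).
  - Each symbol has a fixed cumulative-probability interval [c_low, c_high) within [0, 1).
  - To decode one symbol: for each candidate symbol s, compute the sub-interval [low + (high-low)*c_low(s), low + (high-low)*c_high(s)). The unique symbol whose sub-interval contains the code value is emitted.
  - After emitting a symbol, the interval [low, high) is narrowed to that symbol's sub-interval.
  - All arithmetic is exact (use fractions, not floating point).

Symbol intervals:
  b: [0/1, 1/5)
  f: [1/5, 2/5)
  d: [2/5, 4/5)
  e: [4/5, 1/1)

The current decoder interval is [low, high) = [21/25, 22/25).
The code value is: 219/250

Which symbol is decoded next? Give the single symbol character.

Answer: e

Derivation:
Interval width = high − low = 22/25 − 21/25 = 1/25
Scaled code = (code − low) / width = (219/250 − 21/25) / 1/25 = 9/10
  b: [0/1, 1/5) 
  f: [1/5, 2/5) 
  d: [2/5, 4/5) 
  e: [4/5, 1/1) ← scaled code falls here ✓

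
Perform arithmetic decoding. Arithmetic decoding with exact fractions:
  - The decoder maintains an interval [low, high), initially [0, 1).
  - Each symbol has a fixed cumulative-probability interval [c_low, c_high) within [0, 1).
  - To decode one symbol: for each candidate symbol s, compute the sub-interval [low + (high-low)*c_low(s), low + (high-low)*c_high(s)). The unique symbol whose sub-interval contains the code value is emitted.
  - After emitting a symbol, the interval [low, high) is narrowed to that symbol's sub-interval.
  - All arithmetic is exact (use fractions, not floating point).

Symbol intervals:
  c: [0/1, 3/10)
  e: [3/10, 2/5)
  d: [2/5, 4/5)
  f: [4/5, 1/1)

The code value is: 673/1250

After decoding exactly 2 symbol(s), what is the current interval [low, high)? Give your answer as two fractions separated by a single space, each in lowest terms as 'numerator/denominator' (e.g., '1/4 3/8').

Answer: 13/25 14/25

Derivation:
Step 1: interval [0/1, 1/1), width = 1/1 - 0/1 = 1/1
  'c': [0/1 + 1/1*0/1, 0/1 + 1/1*3/10) = [0/1, 3/10)
  'e': [0/1 + 1/1*3/10, 0/1 + 1/1*2/5) = [3/10, 2/5)
  'd': [0/1 + 1/1*2/5, 0/1 + 1/1*4/5) = [2/5, 4/5) <- contains code 673/1250
  'f': [0/1 + 1/1*4/5, 0/1 + 1/1*1/1) = [4/5, 1/1)
  emit 'd', narrow to [2/5, 4/5)
Step 2: interval [2/5, 4/5), width = 4/5 - 2/5 = 2/5
  'c': [2/5 + 2/5*0/1, 2/5 + 2/5*3/10) = [2/5, 13/25)
  'e': [2/5 + 2/5*3/10, 2/5 + 2/5*2/5) = [13/25, 14/25) <- contains code 673/1250
  'd': [2/5 + 2/5*2/5, 2/5 + 2/5*4/5) = [14/25, 18/25)
  'f': [2/5 + 2/5*4/5, 2/5 + 2/5*1/1) = [18/25, 4/5)
  emit 'e', narrow to [13/25, 14/25)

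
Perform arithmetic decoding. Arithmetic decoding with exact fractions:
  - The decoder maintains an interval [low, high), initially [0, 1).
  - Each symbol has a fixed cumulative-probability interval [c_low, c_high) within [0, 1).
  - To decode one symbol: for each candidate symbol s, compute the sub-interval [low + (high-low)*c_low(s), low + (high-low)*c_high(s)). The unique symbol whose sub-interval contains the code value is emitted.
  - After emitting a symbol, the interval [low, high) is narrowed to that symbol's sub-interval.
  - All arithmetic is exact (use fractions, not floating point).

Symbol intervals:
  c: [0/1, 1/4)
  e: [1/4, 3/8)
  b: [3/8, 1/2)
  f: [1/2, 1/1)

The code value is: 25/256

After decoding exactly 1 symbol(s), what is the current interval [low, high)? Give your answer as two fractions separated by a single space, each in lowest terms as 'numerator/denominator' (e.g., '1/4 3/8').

Step 1: interval [0/1, 1/1), width = 1/1 - 0/1 = 1/1
  'c': [0/1 + 1/1*0/1, 0/1 + 1/1*1/4) = [0/1, 1/4) <- contains code 25/256
  'e': [0/1 + 1/1*1/4, 0/1 + 1/1*3/8) = [1/4, 3/8)
  'b': [0/1 + 1/1*3/8, 0/1 + 1/1*1/2) = [3/8, 1/2)
  'f': [0/1 + 1/1*1/2, 0/1 + 1/1*1/1) = [1/2, 1/1)
  emit 'c', narrow to [0/1, 1/4)

Answer: 0/1 1/4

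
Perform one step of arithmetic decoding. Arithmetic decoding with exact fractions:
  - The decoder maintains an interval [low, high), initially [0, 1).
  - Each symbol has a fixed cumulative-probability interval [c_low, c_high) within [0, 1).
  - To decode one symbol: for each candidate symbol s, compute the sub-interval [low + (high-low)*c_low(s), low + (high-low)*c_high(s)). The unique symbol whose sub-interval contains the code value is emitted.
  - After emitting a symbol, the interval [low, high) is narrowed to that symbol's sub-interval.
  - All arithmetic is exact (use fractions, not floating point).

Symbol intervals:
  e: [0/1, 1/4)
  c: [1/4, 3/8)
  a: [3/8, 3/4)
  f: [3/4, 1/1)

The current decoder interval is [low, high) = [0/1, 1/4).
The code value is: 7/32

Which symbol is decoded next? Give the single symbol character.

Answer: f

Derivation:
Interval width = high − low = 1/4 − 0/1 = 1/4
Scaled code = (code − low) / width = (7/32 − 0/1) / 1/4 = 7/8
  e: [0/1, 1/4) 
  c: [1/4, 3/8) 
  a: [3/8, 3/4) 
  f: [3/4, 1/1) ← scaled code falls here ✓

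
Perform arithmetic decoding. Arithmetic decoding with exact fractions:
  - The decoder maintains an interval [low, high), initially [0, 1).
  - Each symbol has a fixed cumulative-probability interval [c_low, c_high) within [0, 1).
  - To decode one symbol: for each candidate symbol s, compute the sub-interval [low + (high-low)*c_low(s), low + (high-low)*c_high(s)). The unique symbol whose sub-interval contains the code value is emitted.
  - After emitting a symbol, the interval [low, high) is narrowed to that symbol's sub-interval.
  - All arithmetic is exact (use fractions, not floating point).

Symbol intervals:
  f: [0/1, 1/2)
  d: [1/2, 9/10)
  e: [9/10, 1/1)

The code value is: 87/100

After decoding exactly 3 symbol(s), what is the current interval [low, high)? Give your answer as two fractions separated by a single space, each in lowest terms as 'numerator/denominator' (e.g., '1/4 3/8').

Answer: 43/50 22/25

Derivation:
Step 1: interval [0/1, 1/1), width = 1/1 - 0/1 = 1/1
  'f': [0/1 + 1/1*0/1, 0/1 + 1/1*1/2) = [0/1, 1/2)
  'd': [0/1 + 1/1*1/2, 0/1 + 1/1*9/10) = [1/2, 9/10) <- contains code 87/100
  'e': [0/1 + 1/1*9/10, 0/1 + 1/1*1/1) = [9/10, 1/1)
  emit 'd', narrow to [1/2, 9/10)
Step 2: interval [1/2, 9/10), width = 9/10 - 1/2 = 2/5
  'f': [1/2 + 2/5*0/1, 1/2 + 2/5*1/2) = [1/2, 7/10)
  'd': [1/2 + 2/5*1/2, 1/2 + 2/5*9/10) = [7/10, 43/50)
  'e': [1/2 + 2/5*9/10, 1/2 + 2/5*1/1) = [43/50, 9/10) <- contains code 87/100
  emit 'e', narrow to [43/50, 9/10)
Step 3: interval [43/50, 9/10), width = 9/10 - 43/50 = 1/25
  'f': [43/50 + 1/25*0/1, 43/50 + 1/25*1/2) = [43/50, 22/25) <- contains code 87/100
  'd': [43/50 + 1/25*1/2, 43/50 + 1/25*9/10) = [22/25, 112/125)
  'e': [43/50 + 1/25*9/10, 43/50 + 1/25*1/1) = [112/125, 9/10)
  emit 'f', narrow to [43/50, 22/25)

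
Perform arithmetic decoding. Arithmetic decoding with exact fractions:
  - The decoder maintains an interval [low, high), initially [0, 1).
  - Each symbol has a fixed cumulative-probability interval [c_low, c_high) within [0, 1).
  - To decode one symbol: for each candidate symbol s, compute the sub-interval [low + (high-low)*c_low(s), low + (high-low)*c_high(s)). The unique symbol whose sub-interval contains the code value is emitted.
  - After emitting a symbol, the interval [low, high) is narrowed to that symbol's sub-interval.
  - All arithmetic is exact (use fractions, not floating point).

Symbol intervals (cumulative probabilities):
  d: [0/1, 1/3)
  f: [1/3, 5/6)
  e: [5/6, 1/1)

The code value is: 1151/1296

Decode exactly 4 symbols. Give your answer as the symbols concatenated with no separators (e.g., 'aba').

Step 1: interval [0/1, 1/1), width = 1/1 - 0/1 = 1/1
  'd': [0/1 + 1/1*0/1, 0/1 + 1/1*1/3) = [0/1, 1/3)
  'f': [0/1 + 1/1*1/3, 0/1 + 1/1*5/6) = [1/3, 5/6)
  'e': [0/1 + 1/1*5/6, 0/1 + 1/1*1/1) = [5/6, 1/1) <- contains code 1151/1296
  emit 'e', narrow to [5/6, 1/1)
Step 2: interval [5/6, 1/1), width = 1/1 - 5/6 = 1/6
  'd': [5/6 + 1/6*0/1, 5/6 + 1/6*1/3) = [5/6, 8/9) <- contains code 1151/1296
  'f': [5/6 + 1/6*1/3, 5/6 + 1/6*5/6) = [8/9, 35/36)
  'e': [5/6 + 1/6*5/6, 5/6 + 1/6*1/1) = [35/36, 1/1)
  emit 'd', narrow to [5/6, 8/9)
Step 3: interval [5/6, 8/9), width = 8/9 - 5/6 = 1/18
  'd': [5/6 + 1/18*0/1, 5/6 + 1/18*1/3) = [5/6, 23/27)
  'f': [5/6 + 1/18*1/3, 5/6 + 1/18*5/6) = [23/27, 95/108)
  'e': [5/6 + 1/18*5/6, 5/6 + 1/18*1/1) = [95/108, 8/9) <- contains code 1151/1296
  emit 'e', narrow to [95/108, 8/9)
Step 4: interval [95/108, 8/9), width = 8/9 - 95/108 = 1/108
  'd': [95/108 + 1/108*0/1, 95/108 + 1/108*1/3) = [95/108, 143/162)
  'f': [95/108 + 1/108*1/3, 95/108 + 1/108*5/6) = [143/162, 575/648)
  'e': [95/108 + 1/108*5/6, 95/108 + 1/108*1/1) = [575/648, 8/9) <- contains code 1151/1296
  emit 'e', narrow to [575/648, 8/9)

Answer: edee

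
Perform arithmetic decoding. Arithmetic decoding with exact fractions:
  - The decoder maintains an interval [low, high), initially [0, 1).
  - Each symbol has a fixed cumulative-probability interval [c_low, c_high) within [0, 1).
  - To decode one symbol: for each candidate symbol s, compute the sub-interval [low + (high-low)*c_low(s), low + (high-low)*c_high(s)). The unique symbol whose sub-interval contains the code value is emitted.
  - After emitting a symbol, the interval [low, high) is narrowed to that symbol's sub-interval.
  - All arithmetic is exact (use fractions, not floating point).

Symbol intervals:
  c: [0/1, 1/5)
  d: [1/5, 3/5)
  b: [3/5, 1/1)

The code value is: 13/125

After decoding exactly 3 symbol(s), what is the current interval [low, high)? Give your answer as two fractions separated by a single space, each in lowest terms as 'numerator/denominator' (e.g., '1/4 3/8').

Answer: 11/125 3/25

Derivation:
Step 1: interval [0/1, 1/1), width = 1/1 - 0/1 = 1/1
  'c': [0/1 + 1/1*0/1, 0/1 + 1/1*1/5) = [0/1, 1/5) <- contains code 13/125
  'd': [0/1 + 1/1*1/5, 0/1 + 1/1*3/5) = [1/5, 3/5)
  'b': [0/1 + 1/1*3/5, 0/1 + 1/1*1/1) = [3/5, 1/1)
  emit 'c', narrow to [0/1, 1/5)
Step 2: interval [0/1, 1/5), width = 1/5 - 0/1 = 1/5
  'c': [0/1 + 1/5*0/1, 0/1 + 1/5*1/5) = [0/1, 1/25)
  'd': [0/1 + 1/5*1/5, 0/1 + 1/5*3/5) = [1/25, 3/25) <- contains code 13/125
  'b': [0/1 + 1/5*3/5, 0/1 + 1/5*1/1) = [3/25, 1/5)
  emit 'd', narrow to [1/25, 3/25)
Step 3: interval [1/25, 3/25), width = 3/25 - 1/25 = 2/25
  'c': [1/25 + 2/25*0/1, 1/25 + 2/25*1/5) = [1/25, 7/125)
  'd': [1/25 + 2/25*1/5, 1/25 + 2/25*3/5) = [7/125, 11/125)
  'b': [1/25 + 2/25*3/5, 1/25 + 2/25*1/1) = [11/125, 3/25) <- contains code 13/125
  emit 'b', narrow to [11/125, 3/25)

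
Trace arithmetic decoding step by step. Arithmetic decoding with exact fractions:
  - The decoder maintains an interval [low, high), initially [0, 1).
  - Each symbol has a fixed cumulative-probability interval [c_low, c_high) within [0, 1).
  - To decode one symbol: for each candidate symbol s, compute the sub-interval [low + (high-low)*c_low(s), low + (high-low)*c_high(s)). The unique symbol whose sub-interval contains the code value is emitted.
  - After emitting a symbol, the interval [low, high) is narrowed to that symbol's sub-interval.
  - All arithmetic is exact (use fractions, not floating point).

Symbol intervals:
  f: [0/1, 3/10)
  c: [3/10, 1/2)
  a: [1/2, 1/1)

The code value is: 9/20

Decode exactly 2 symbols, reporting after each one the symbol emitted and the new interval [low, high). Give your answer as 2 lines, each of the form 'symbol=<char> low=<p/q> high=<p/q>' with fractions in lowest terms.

Answer: symbol=c low=3/10 high=1/2
symbol=a low=2/5 high=1/2

Derivation:
Step 1: interval [0/1, 1/1), width = 1/1 - 0/1 = 1/1
  'f': [0/1 + 1/1*0/1, 0/1 + 1/1*3/10) = [0/1, 3/10)
  'c': [0/1 + 1/1*3/10, 0/1 + 1/1*1/2) = [3/10, 1/2) <- contains code 9/20
  'a': [0/1 + 1/1*1/2, 0/1 + 1/1*1/1) = [1/2, 1/1)
  emit 'c', narrow to [3/10, 1/2)
Step 2: interval [3/10, 1/2), width = 1/2 - 3/10 = 1/5
  'f': [3/10 + 1/5*0/1, 3/10 + 1/5*3/10) = [3/10, 9/25)
  'c': [3/10 + 1/5*3/10, 3/10 + 1/5*1/2) = [9/25, 2/5)
  'a': [3/10 + 1/5*1/2, 3/10 + 1/5*1/1) = [2/5, 1/2) <- contains code 9/20
  emit 'a', narrow to [2/5, 1/2)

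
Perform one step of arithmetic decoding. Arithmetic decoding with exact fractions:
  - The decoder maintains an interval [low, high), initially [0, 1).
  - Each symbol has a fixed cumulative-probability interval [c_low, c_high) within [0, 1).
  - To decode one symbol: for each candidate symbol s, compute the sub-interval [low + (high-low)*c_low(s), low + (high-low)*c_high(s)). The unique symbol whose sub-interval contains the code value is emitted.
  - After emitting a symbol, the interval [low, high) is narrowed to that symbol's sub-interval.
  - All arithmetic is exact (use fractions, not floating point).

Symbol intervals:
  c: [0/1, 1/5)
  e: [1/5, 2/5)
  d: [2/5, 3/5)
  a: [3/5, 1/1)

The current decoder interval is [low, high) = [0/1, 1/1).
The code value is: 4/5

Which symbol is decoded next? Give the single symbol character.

Interval width = high − low = 1/1 − 0/1 = 1/1
Scaled code = (code − low) / width = (4/5 − 0/1) / 1/1 = 4/5
  c: [0/1, 1/5) 
  e: [1/5, 2/5) 
  d: [2/5, 3/5) 
  a: [3/5, 1/1) ← scaled code falls here ✓

Answer: a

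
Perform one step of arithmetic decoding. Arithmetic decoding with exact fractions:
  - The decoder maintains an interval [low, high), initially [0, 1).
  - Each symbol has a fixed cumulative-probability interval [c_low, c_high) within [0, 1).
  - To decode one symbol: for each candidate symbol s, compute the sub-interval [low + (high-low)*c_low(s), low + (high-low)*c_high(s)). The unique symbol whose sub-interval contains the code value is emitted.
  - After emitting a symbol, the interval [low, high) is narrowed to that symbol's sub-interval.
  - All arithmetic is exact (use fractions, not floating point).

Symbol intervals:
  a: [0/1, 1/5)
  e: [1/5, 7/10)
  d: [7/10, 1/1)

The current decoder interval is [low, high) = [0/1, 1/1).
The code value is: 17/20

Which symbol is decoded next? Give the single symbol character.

Interval width = high − low = 1/1 − 0/1 = 1/1
Scaled code = (code − low) / width = (17/20 − 0/1) / 1/1 = 17/20
  a: [0/1, 1/5) 
  e: [1/5, 7/10) 
  d: [7/10, 1/1) ← scaled code falls here ✓

Answer: d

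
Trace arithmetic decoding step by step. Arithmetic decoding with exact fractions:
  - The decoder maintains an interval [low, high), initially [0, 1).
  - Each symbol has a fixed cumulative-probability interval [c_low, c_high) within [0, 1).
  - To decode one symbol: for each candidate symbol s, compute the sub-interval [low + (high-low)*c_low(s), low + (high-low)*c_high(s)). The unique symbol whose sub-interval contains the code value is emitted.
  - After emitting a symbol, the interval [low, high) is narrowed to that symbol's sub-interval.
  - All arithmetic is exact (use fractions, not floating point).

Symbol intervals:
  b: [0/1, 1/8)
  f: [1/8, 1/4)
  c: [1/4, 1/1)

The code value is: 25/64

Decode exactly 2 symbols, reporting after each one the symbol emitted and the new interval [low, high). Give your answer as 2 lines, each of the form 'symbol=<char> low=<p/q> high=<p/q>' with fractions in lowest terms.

Step 1: interval [0/1, 1/1), width = 1/1 - 0/1 = 1/1
  'b': [0/1 + 1/1*0/1, 0/1 + 1/1*1/8) = [0/1, 1/8)
  'f': [0/1 + 1/1*1/8, 0/1 + 1/1*1/4) = [1/8, 1/4)
  'c': [0/1 + 1/1*1/4, 0/1 + 1/1*1/1) = [1/4, 1/1) <- contains code 25/64
  emit 'c', narrow to [1/4, 1/1)
Step 2: interval [1/4, 1/1), width = 1/1 - 1/4 = 3/4
  'b': [1/4 + 3/4*0/1, 1/4 + 3/4*1/8) = [1/4, 11/32)
  'f': [1/4 + 3/4*1/8, 1/4 + 3/4*1/4) = [11/32, 7/16) <- contains code 25/64
  'c': [1/4 + 3/4*1/4, 1/4 + 3/4*1/1) = [7/16, 1/1)
  emit 'f', narrow to [11/32, 7/16)

Answer: symbol=c low=1/4 high=1/1
symbol=f low=11/32 high=7/16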